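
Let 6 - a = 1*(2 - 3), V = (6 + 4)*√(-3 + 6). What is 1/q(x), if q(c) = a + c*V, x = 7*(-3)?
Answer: -1/18893 - 30*√3/18893 ≈ -0.0028032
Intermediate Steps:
V = 10*√3 ≈ 17.320
a = 7 (a = 6 - (2 - 3) = 6 - (-1) = 6 - 1*(-1) = 6 + 1 = 7)
x = -21
q(c) = 7 + 10*c*√3 (q(c) = 7 + c*(10*√3) = 7 + 10*c*√3)
1/q(x) = 1/(7 + 10*(-21)*√3) = 1/(7 - 210*√3)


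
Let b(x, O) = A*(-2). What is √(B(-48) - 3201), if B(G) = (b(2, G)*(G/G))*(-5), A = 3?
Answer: I*√3171 ≈ 56.312*I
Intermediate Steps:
b(x, O) = -6 (b(x, O) = 3*(-2) = -6)
B(G) = 30 (B(G) = -6*G/G*(-5) = -6*1*(-5) = -6*(-5) = 30)
√(B(-48) - 3201) = √(30 - 3201) = √(-3171) = I*√3171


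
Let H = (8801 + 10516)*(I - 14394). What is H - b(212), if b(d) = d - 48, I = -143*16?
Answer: -322246358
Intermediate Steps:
I = -2288
H = -322246194 (H = (8801 + 10516)*(-2288 - 14394) = 19317*(-16682) = -322246194)
b(d) = -48 + d
H - b(212) = -322246194 - (-48 + 212) = -322246194 - 1*164 = -322246194 - 164 = -322246358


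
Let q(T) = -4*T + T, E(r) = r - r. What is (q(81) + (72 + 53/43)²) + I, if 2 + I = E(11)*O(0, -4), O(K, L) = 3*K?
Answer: 9463196/1849 ≈ 5118.0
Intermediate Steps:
E(r) = 0
q(T) = -3*T
I = -2 (I = -2 + 0*(3*0) = -2 + 0*0 = -2 + 0 = -2)
(q(81) + (72 + 53/43)²) + I = (-3*81 + (72 + 53/43)²) - 2 = (-243 + (72 + 53*(1/43))²) - 2 = (-243 + (72 + 53/43)²) - 2 = (-243 + (3149/43)²) - 2 = (-243 + 9916201/1849) - 2 = 9466894/1849 - 2 = 9463196/1849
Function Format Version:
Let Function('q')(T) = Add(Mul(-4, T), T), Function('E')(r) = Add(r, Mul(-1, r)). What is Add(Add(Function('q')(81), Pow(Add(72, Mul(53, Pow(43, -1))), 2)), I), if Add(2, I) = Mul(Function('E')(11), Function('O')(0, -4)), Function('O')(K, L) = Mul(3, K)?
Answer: Rational(9463196, 1849) ≈ 5118.0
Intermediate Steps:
Function('E')(r) = 0
Function('q')(T) = Mul(-3, T)
I = -2 (I = Add(-2, Mul(0, Mul(3, 0))) = Add(-2, Mul(0, 0)) = Add(-2, 0) = -2)
Add(Add(Function('q')(81), Pow(Add(72, Mul(53, Pow(43, -1))), 2)), I) = Add(Add(Mul(-3, 81), Pow(Add(72, Mul(53, Pow(43, -1))), 2)), -2) = Add(Add(-243, Pow(Add(72, Mul(53, Rational(1, 43))), 2)), -2) = Add(Add(-243, Pow(Add(72, Rational(53, 43)), 2)), -2) = Add(Add(-243, Pow(Rational(3149, 43), 2)), -2) = Add(Add(-243, Rational(9916201, 1849)), -2) = Add(Rational(9466894, 1849), -2) = Rational(9463196, 1849)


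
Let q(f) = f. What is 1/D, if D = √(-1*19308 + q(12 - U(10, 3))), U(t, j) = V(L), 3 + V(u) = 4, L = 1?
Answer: -I*√19297/19297 ≈ -0.0071987*I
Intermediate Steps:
V(u) = 1 (V(u) = -3 + 4 = 1)
U(t, j) = 1
D = I*√19297 (D = √(-1*19308 + (12 - 1*1)) = √(-19308 + (12 - 1)) = √(-19308 + 11) = √(-19297) = I*√19297 ≈ 138.91*I)
1/D = 1/(I*√19297) = -I*√19297/19297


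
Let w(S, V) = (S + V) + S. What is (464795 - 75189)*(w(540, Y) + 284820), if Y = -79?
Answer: 111357576526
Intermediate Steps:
w(S, V) = V + 2*S
(464795 - 75189)*(w(540, Y) + 284820) = (464795 - 75189)*((-79 + 2*540) + 284820) = 389606*((-79 + 1080) + 284820) = 389606*(1001 + 284820) = 389606*285821 = 111357576526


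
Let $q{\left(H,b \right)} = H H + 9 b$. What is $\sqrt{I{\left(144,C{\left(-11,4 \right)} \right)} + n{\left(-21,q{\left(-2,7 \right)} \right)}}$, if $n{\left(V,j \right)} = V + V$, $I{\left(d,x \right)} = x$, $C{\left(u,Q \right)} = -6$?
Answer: $4 i \sqrt{3} \approx 6.9282 i$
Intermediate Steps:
$q{\left(H,b \right)} = H^{2} + 9 b$
$n{\left(V,j \right)} = 2 V$
$\sqrt{I{\left(144,C{\left(-11,4 \right)} \right)} + n{\left(-21,q{\left(-2,7 \right)} \right)}} = \sqrt{-6 + 2 \left(-21\right)} = \sqrt{-6 - 42} = \sqrt{-48} = 4 i \sqrt{3}$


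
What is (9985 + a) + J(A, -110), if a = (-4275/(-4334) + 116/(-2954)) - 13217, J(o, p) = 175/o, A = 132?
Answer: -124047062263/38407908 ≈ -3229.7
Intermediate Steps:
a = -84600157203/6401318 (a = (-4275*(-1/4334) + 116*(-1/2954)) - 13217 = (4275/4334 - 58/1477) - 13217 = 6062803/6401318 - 13217 = -84600157203/6401318 ≈ -13216.)
(9985 + a) + J(A, -110) = (9985 - 84600157203/6401318) + 175/132 = -20682996973/6401318 + 175*(1/132) = -20682996973/6401318 + 175/132 = -124047062263/38407908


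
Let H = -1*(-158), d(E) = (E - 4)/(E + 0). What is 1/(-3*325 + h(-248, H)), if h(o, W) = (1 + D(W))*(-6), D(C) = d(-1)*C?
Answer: -1/5721 ≈ -0.00017479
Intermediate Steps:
d(E) = (-4 + E)/E
H = 158
D(C) = 5*C (D(C) = ((-4 - 1)/(-1))*C = (-1*(-5))*C = 5*C)
h(o, W) = -6 - 30*W (h(o, W) = (1 + 5*W)*(-6) = -6 - 30*W)
1/(-3*325 + h(-248, H)) = 1/(-3*325 + (-6 - 30*158)) = 1/(-975 + (-6 - 4740)) = 1/(-975 - 4746) = 1/(-5721) = -1/5721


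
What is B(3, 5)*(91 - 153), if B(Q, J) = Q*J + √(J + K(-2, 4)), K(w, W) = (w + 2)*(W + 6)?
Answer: -930 - 62*√5 ≈ -1068.6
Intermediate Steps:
K(w, W) = (2 + w)*(6 + W)
B(Q, J) = √J + J*Q (B(Q, J) = Q*J + √(J + (12 + 2*4 + 6*(-2) + 4*(-2))) = J*Q + √(J + (12 + 8 - 12 - 8)) = J*Q + √(J + 0) = J*Q + √J = √J + J*Q)
B(3, 5)*(91 - 153) = (√5 + 5*3)*(91 - 153) = (√5 + 15)*(-62) = (15 + √5)*(-62) = -930 - 62*√5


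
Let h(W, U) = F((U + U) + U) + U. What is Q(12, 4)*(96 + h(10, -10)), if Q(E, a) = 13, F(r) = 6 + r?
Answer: 806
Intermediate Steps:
h(W, U) = 6 + 4*U (h(W, U) = (6 + ((U + U) + U)) + U = (6 + (2*U + U)) + U = (6 + 3*U) + U = 6 + 4*U)
Q(12, 4)*(96 + h(10, -10)) = 13*(96 + (6 + 4*(-10))) = 13*(96 + (6 - 40)) = 13*(96 - 34) = 13*62 = 806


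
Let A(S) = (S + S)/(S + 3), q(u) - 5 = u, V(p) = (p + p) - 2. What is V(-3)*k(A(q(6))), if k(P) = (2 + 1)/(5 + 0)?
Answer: -24/5 ≈ -4.8000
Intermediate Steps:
V(p) = -2 + 2*p (V(p) = 2*p - 2 = -2 + 2*p)
q(u) = 5 + u
A(S) = 2*S/(3 + S) (A(S) = (2*S)/(3 + S) = 2*S/(3 + S))
k(P) = ⅗ (k(P) = 3/5 = 3*(⅕) = ⅗)
V(-3)*k(A(q(6))) = (-2 + 2*(-3))*(⅗) = (-2 - 6)*(⅗) = -8*⅗ = -24/5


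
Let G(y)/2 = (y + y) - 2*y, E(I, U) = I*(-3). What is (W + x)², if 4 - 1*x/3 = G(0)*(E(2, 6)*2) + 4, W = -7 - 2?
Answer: 81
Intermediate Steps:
E(I, U) = -3*I
W = -9
G(y) = 0 (G(y) = 2*((y + y) - 2*y) = 2*(2*y - 2*y) = 2*0 = 0)
x = 0 (x = 12 - 3*(0*(-3*2*2) + 4) = 12 - 3*(0*(-6*2) + 4) = 12 - 3*(0*(-12) + 4) = 12 - 3*(0 + 4) = 12 - 3*4 = 12 - 12 = 0)
(W + x)² = (-9 + 0)² = (-9)² = 81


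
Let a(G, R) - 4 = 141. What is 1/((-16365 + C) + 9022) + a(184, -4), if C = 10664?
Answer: 481546/3321 ≈ 145.00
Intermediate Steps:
a(G, R) = 145 (a(G, R) = 4 + 141 = 145)
1/((-16365 + C) + 9022) + a(184, -4) = 1/((-16365 + 10664) + 9022) + 145 = 1/(-5701 + 9022) + 145 = 1/3321 + 145 = 481546/3321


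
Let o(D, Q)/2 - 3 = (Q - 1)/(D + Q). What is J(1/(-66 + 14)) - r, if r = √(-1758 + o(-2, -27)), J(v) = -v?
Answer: 1/52 - 8*I*√22997/29 ≈ 0.019231 - 41.834*I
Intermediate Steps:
o(D, Q) = 6 + 2*(-1 + Q)/(D + Q) (o(D, Q) = 6 + 2*((Q - 1)/(D + Q)) = 6 + 2*((-1 + Q)/(D + Q)) = 6 + 2*(-1 + Q)/(D + Q))
r = 8*I*√22997/29 (r = √(-1758 + 2*(-1 + 3*(-2) + 4*(-27))/(-2 - 27)) = √(-1758 + 2*(-1 - 6 - 108)/(-29)) = √(-1758 + 2*(-1/29)*(-115)) = √(-1758 + 230/29) = √(-50752/29) = 8*I*√22997/29 ≈ 41.834*I)
J(1/(-66 + 14)) - r = -1/(-66 + 14) - 8*I*√22997/29 = -1/(-52) - 8*I*√22997/29 = -1*(-1/52) - 8*I*√22997/29 = 1/52 - 8*I*√22997/29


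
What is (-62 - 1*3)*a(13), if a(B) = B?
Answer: -845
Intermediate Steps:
(-62 - 1*3)*a(13) = (-62 - 1*3)*13 = (-62 - 3)*13 = -65*13 = -845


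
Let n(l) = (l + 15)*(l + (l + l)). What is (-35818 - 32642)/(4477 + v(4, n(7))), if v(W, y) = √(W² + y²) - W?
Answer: -306221580/19794269 + 136920*√53365/19794269 ≈ -13.872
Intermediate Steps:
n(l) = 3*l*(15 + l) (n(l) = (15 + l)*(l + 2*l) = (15 + l)*(3*l) = 3*l*(15 + l))
(-35818 - 32642)/(4477 + v(4, n(7))) = (-35818 - 32642)/(4477 + (√(4² + (3*7*(15 + 7))²) - 1*4)) = -68460/(4477 + (√(16 + (3*7*22)²) - 4)) = -68460/(4477 + (√(16 + 462²) - 4)) = -68460/(4477 + (√(16 + 213444) - 4)) = -68460/(4477 + (√213460 - 4)) = -68460/(4477 + (2*√53365 - 4)) = -68460/(4477 + (-4 + 2*√53365)) = -68460/(4473 + 2*√53365)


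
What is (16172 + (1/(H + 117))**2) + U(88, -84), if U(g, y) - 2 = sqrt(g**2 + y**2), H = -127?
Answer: 1617401/100 + 20*sqrt(37) ≈ 16296.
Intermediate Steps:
U(g, y) = 2 + sqrt(g**2 + y**2)
(16172 + (1/(H + 117))**2) + U(88, -84) = (16172 + (1/(-127 + 117))**2) + (2 + sqrt(88**2 + (-84)**2)) = (16172 + (1/(-10))**2) + (2 + sqrt(7744 + 7056)) = (16172 + (-1/10)**2) + (2 + sqrt(14800)) = (16172 + 1/100) + (2 + 20*sqrt(37)) = 1617201/100 + (2 + 20*sqrt(37)) = 1617401/100 + 20*sqrt(37)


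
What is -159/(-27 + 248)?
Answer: -159/221 ≈ -0.71946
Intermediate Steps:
-159/(-27 + 248) = -159/221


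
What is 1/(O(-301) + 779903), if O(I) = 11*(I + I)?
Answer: 1/773281 ≈ 1.2932e-6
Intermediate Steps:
O(I) = 22*I (O(I) = 11*(2*I) = 22*I)
1/(O(-301) + 779903) = 1/(22*(-301) + 779903) = 1/(-6622 + 779903) = 1/773281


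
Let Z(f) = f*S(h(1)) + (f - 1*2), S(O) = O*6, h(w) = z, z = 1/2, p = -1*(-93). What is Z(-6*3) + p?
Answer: 19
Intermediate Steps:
p = 93
z = ½ ≈ 0.50000
h(w) = ½
S(O) = 6*O
Z(f) = -2 + 4*f (Z(f) = f*(6*(½)) + (f - 1*2) = f*3 + (f - 2) = 3*f + (-2 + f) = -2 + 4*f)
Z(-6*3) + p = (-2 + 4*(-6*3)) + 93 = (-2 + 4*(-18)) + 93 = (-2 - 72) + 93 = -74 + 93 = 19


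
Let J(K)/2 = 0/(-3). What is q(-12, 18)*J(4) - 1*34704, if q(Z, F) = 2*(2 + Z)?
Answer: -34704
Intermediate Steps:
q(Z, F) = 4 + 2*Z
J(K) = 0 (J(K) = 2*(0/(-3)) = 2*(0*(-⅓)) = 2*0 = 0)
q(-12, 18)*J(4) - 1*34704 = (4 + 2*(-12))*0 - 1*34704 = (4 - 24)*0 - 34704 = -20*0 - 34704 = 0 - 34704 = -34704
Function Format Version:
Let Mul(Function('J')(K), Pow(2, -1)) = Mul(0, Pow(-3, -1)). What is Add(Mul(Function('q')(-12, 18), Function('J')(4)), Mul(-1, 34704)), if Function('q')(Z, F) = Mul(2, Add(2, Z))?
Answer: -34704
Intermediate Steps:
Function('q')(Z, F) = Add(4, Mul(2, Z))
Function('J')(K) = 0 (Function('J')(K) = Mul(2, Mul(0, Pow(-3, -1))) = Mul(2, Mul(0, Rational(-1, 3))) = Mul(2, 0) = 0)
Add(Mul(Function('q')(-12, 18), Function('J')(4)), Mul(-1, 34704)) = Add(Mul(Add(4, Mul(2, -12)), 0), Mul(-1, 34704)) = Add(Mul(Add(4, -24), 0), -34704) = Add(Mul(-20, 0), -34704) = Add(0, -34704) = -34704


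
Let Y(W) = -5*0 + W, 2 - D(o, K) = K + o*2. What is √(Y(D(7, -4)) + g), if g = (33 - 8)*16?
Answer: 14*√2 ≈ 19.799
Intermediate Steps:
D(o, K) = 2 - K - 2*o (D(o, K) = 2 - (K + o*2) = 2 - (K + 2*o) = 2 + (-K - 2*o) = 2 - K - 2*o)
Y(W) = W (Y(W) = 0 + W = W)
g = 400 (g = 25*16 = 400)
√(Y(D(7, -4)) + g) = √((2 - 1*(-4) - 2*7) + 400) = √((2 + 4 - 14) + 400) = √(-8 + 400) = √392 = 14*√2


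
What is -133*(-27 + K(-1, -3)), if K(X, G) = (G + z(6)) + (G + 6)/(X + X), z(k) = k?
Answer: 6783/2 ≈ 3391.5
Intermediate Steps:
K(X, G) = 6 + G + (6 + G)/(2*X) (K(X, G) = (G + 6) + (G + 6)/(X + X) = (6 + G) + (6 + G)/((2*X)) = (6 + G) + (6 + G)*(1/(2*X)) = (6 + G) + (6 + G)/(2*X) = 6 + G + (6 + G)/(2*X))
-133*(-27 + K(-1, -3)) = -133*(-27 + (3 + (½)*(-3) - (6 - 3))/(-1)) = -133*(-27 - (3 - 3/2 - 1*3)) = -133*(-27 - (3 - 3/2 - 3)) = -133*(-27 - 1*(-3/2)) = -133*(-27 + 3/2) = -133*(-51/2) = 6783/2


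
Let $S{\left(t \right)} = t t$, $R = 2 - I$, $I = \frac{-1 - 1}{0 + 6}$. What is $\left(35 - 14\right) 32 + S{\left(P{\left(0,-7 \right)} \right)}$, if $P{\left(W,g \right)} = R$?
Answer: $\frac{6097}{9} \approx 677.44$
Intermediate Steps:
$I = - \frac{1}{3}$ ($I = - \frac{2}{6} = \left(-2\right) \frac{1}{6} = - \frac{1}{3} \approx -0.33333$)
$R = \frac{7}{3}$ ($R = 2 - - \frac{1}{3} = 2 + \frac{1}{3} = \frac{7}{3} \approx 2.3333$)
$P{\left(W,g \right)} = \frac{7}{3}$
$S{\left(t \right)} = t^{2}$
$\left(35 - 14\right) 32 + S{\left(P{\left(0,-7 \right)} \right)} = \left(35 - 14\right) 32 + \left(\frac{7}{3}\right)^{2} = 21 \cdot 32 + \frac{49}{9} = 672 + \frac{49}{9} = \frac{6097}{9}$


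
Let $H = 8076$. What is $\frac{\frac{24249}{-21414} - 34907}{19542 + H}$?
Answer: $- \frac{83058083}{65712428} \approx -1.264$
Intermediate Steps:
$\frac{\frac{24249}{-21414} - 34907}{19542 + H} = \frac{\frac{24249}{-21414} - 34907}{19542 + 8076} = \frac{24249 \left(- \frac{1}{21414}\right) - 34907}{27618} = \left(- \frac{8083}{7138} - 34907\right) \frac{1}{27618} = \left(- \frac{249174249}{7138}\right) \frac{1}{27618} = - \frac{83058083}{65712428}$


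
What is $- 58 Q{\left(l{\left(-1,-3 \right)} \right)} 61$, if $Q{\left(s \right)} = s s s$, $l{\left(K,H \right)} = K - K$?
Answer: $0$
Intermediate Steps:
$l{\left(K,H \right)} = 0$
$Q{\left(s \right)} = s^{3}$ ($Q{\left(s \right)} = s^{2} s = s^{3}$)
$- 58 Q{\left(l{\left(-1,-3 \right)} \right)} 61 = - 58 \cdot 0^{3} \cdot 61 = \left(-58\right) 0 \cdot 61 = 0 \cdot 61 = 0$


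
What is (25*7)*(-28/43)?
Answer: -4900/43 ≈ -113.95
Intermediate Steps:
(25*7)*(-28/43) = 175*(-28*1/43) = 175*(-28/43) = -4900/43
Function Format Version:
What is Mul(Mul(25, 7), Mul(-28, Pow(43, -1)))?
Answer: Rational(-4900, 43) ≈ -113.95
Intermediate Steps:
Mul(Mul(25, 7), Mul(-28, Pow(43, -1))) = Mul(175, Mul(-28, Rational(1, 43))) = Mul(175, Rational(-28, 43)) = Rational(-4900, 43)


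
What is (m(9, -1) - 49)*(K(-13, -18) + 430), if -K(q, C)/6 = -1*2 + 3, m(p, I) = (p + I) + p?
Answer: -13568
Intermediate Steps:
m(p, I) = I + 2*p (m(p, I) = (I + p) + p = I + 2*p)
K(q, C) = -6 (K(q, C) = -6*(-1*2 + 3) = -6*(-2 + 3) = -6*1 = -6)
(m(9, -1) - 49)*(K(-13, -18) + 430) = ((-1 + 2*9) - 49)*(-6 + 430) = ((-1 + 18) - 49)*424 = (17 - 49)*424 = -32*424 = -13568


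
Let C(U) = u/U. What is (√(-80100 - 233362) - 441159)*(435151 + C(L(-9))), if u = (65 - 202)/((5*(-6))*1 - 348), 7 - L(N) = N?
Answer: -387013112644405/2016 + 2631793385*I*√313462/6048 ≈ -1.9197e+11 + 2.4363e+8*I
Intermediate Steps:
L(N) = 7 - N
u = 137/378 (u = -137/(-30*1 - 348) = -137/(-30 - 348) = -137/(-378) = -137*(-1/378) = 137/378 ≈ 0.36243)
C(U) = 137/(378*U)
(√(-80100 - 233362) - 441159)*(435151 + C(L(-9))) = (√(-80100 - 233362) - 441159)*(435151 + 137/(378*(7 - 1*(-9)))) = (√(-313462) - 441159)*(435151 + 137/(378*(7 + 9))) = (I*√313462 - 441159)*(435151 + (137/378)/16) = (-441159 + I*√313462)*(435151 + (137/378)*(1/16)) = (-441159 + I*√313462)*(435151 + 137/6048) = (-441159 + I*√313462)*(2631793385/6048) = -387013112644405/2016 + 2631793385*I*√313462/6048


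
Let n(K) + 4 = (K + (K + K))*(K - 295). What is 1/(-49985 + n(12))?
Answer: -1/60177 ≈ -1.6618e-5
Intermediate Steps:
n(K) = -4 + 3*K*(-295 + K) (n(K) = -4 + (K + (K + K))*(K - 295) = -4 + (K + 2*K)*(-295 + K) = -4 + (3*K)*(-295 + K) = -4 + 3*K*(-295 + K))
1/(-49985 + n(12)) = 1/(-49985 + (-4 - 885*12 + 3*12²)) = 1/(-49985 + (-4 - 10620 + 3*144)) = 1/(-49985 + (-4 - 10620 + 432)) = 1/(-49985 - 10192) = 1/(-60177) = -1/60177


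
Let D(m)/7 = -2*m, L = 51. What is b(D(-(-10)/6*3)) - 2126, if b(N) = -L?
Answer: -2177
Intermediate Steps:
D(m) = -14*m (D(m) = 7*(-2*m) = -14*m)
b(N) = -51 (b(N) = -1*51 = -51)
b(D(-(-10)/6*3)) - 2126 = -51 - 2126 = -2177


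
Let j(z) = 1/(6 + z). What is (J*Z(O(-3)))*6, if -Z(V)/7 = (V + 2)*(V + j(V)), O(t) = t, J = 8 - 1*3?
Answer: -560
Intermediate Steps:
J = 5 (J = 8 - 3 = 5)
Z(V) = -7*(2 + V)*(V + 1/(6 + V)) (Z(V) = -7*(V + 2)*(V + 1/(6 + V)) = -7*(2 + V)*(V + 1/(6 + V)))
(J*Z(O(-3)))*6 = (5*(7*(-2 - 1*(-3) - 3*(-2 - 1*(-3))*(6 - 3))/(6 - 3)))*6 = (5*(7*(-2 + 3 - 3*(-2 + 3)*3)/3))*6 = (5*(7*(1/3)*(-2 + 3 - 3*1*3)))*6 = (5*(7*(1/3)*(-2 + 3 - 9)))*6 = (5*(7*(1/3)*(-8)))*6 = (5*(-56/3))*6 = -280/3*6 = -560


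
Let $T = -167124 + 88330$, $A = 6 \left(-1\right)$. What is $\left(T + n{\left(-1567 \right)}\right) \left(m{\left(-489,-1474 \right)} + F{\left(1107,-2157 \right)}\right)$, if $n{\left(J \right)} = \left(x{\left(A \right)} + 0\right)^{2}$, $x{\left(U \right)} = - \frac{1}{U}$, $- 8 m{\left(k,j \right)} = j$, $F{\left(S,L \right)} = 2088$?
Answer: $- \frac{25781702887}{144} \approx -1.7904 \cdot 10^{8}$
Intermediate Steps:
$A = -6$
$m{\left(k,j \right)} = - \frac{j}{8}$
$T = -78794$
$n{\left(J \right)} = \frac{1}{36}$ ($n{\left(J \right)} = \left(- \frac{1}{-6} + 0\right)^{2} = \left(\left(-1\right) \left(- \frac{1}{6}\right) + 0\right)^{2} = \left(\frac{1}{6} + 0\right)^{2} = \left(\frac{1}{6}\right)^{2} = \frac{1}{36}$)
$\left(T + n{\left(-1567 \right)}\right) \left(m{\left(-489,-1474 \right)} + F{\left(1107,-2157 \right)}\right) = \left(-78794 + \frac{1}{36}\right) \left(\left(- \frac{1}{8}\right) \left(-1474\right) + 2088\right) = - \frac{2836583 \left(\frac{737}{4} + 2088\right)}{36} = \left(- \frac{2836583}{36}\right) \frac{9089}{4} = - \frac{25781702887}{144}$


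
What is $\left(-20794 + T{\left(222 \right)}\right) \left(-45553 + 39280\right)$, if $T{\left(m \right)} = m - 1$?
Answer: $129054429$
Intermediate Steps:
$T{\left(m \right)} = -1 + m$ ($T{\left(m \right)} = m - 1 = -1 + m$)
$\left(-20794 + T{\left(222 \right)}\right) \left(-45553 + 39280\right) = \left(-20794 + \left(-1 + 222\right)\right) \left(-45553 + 39280\right) = \left(-20794 + 221\right) \left(-6273\right) = \left(-20573\right) \left(-6273\right) = 129054429$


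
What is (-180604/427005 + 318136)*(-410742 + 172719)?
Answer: -3592705464463972/47445 ≈ -7.5724e+10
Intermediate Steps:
(-180604/427005 + 318136)*(-410742 + 172719) = (-180604*1/427005 + 318136)*(-238023) = (-180604/427005 + 318136)*(-238023) = (135845482076/427005)*(-238023) = -3592705464463972/47445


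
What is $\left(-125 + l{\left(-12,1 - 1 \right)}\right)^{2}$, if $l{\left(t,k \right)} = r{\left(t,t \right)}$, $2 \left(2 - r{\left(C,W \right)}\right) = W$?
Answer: $13689$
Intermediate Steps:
$r{\left(C,W \right)} = 2 - \frac{W}{2}$
$l{\left(t,k \right)} = 2 - \frac{t}{2}$
$\left(-125 + l{\left(-12,1 - 1 \right)}\right)^{2} = \left(-125 + \left(2 - -6\right)\right)^{2} = \left(-125 + \left(2 + 6\right)\right)^{2} = \left(-125 + 8\right)^{2} = \left(-117\right)^{2} = 13689$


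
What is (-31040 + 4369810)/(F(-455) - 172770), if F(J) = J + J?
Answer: -433877/17368 ≈ -24.981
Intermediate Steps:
F(J) = 2*J
(-31040 + 4369810)/(F(-455) - 172770) = (-31040 + 4369810)/(2*(-455) - 172770) = 4338770/(-910 - 172770) = 4338770/(-173680) = 4338770*(-1/173680) = -433877/17368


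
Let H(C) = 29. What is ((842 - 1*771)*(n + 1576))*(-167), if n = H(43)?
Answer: -19030485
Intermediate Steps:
n = 29
((842 - 1*771)*(n + 1576))*(-167) = ((842 - 1*771)*(29 + 1576))*(-167) = ((842 - 771)*1605)*(-167) = (71*1605)*(-167) = 113955*(-167) = -19030485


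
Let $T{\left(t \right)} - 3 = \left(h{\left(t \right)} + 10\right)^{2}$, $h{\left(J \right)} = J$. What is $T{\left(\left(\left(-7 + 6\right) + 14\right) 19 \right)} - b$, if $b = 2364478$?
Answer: $-2298426$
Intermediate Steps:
$T{\left(t \right)} = 3 + \left(10 + t\right)^{2}$ ($T{\left(t \right)} = 3 + \left(t + 10\right)^{2} = 3 + \left(10 + t\right)^{2}$)
$T{\left(\left(\left(-7 + 6\right) + 14\right) 19 \right)} - b = \left(3 + \left(10 + \left(\left(-7 + 6\right) + 14\right) 19\right)^{2}\right) - 2364478 = \left(3 + \left(10 + \left(-1 + 14\right) 19\right)^{2}\right) - 2364478 = \left(3 + \left(10 + 13 \cdot 19\right)^{2}\right) - 2364478 = \left(3 + \left(10 + 247\right)^{2}\right) - 2364478 = \left(3 + 257^{2}\right) - 2364478 = \left(3 + 66049\right) - 2364478 = 66052 - 2364478 = -2298426$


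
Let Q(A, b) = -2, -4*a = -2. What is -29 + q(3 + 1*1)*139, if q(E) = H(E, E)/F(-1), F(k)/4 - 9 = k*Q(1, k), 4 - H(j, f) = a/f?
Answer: -5899/352 ≈ -16.759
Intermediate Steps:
a = 1/2 (a = -1/4*(-2) = 1/2 ≈ 0.50000)
H(j, f) = 4 - 1/(2*f)
F(k) = 36 - 8*k (F(k) = 36 + 4*(k*(-2)) = 36 + 4*(-2*k) = 36 - 8*k)
q(E) = 1/11 - 1/(88*E) (q(E) = (4 - 1/(2*E))/(36 - 8*(-1)) = (4 - 1/(2*E))/(36 + 8) = (4 - 1/(2*E))/44 = (4 - 1/(2*E))*(1/44) = 1/11 - 1/(88*E))
-29 + q(3 + 1*1)*139 = -29 + ((-1 + 8*(3 + 1*1))/(88*(3 + 1*1)))*139 = -29 + ((-1 + 8*(3 + 1))/(88*(3 + 1)))*139 = -29 + ((1/88)*(-1 + 8*4)/4)*139 = -29 + ((1/88)*(1/4)*(-1 + 32))*139 = -29 + ((1/88)*(1/4)*31)*139 = -29 + (31/352)*139 = -29 + 4309/352 = -5899/352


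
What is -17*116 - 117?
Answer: -2089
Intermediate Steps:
-17*116 - 117 = -1972 - 117 = -2089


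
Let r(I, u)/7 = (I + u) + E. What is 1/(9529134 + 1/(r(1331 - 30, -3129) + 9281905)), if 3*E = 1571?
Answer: 27818324/265084537051419 ≈ 1.0494e-7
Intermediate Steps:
E = 1571/3 (E = (⅓)*1571 = 1571/3 ≈ 523.67)
r(I, u) = 10997/3 + 7*I + 7*u (r(I, u) = 7*((I + u) + 1571/3) = 7*(1571/3 + I + u) = 10997/3 + 7*I + 7*u)
1/(9529134 + 1/(r(1331 - 30, -3129) + 9281905)) = 1/(9529134 + 1/((10997/3 + 7*(1331 - 30) + 7*(-3129)) + 9281905)) = 1/(9529134 + 1/((10997/3 + 7*1301 - 21903) + 9281905)) = 1/(9529134 + 1/((10997/3 + 9107 - 21903) + 9281905)) = 1/(9529134 + 1/(-27391/3 + 9281905)) = 1/(9529134 + 1/(27818324/3)) = 1/(9529134 + 3/27818324) = 1/(265084537051419/27818324) = 27818324/265084537051419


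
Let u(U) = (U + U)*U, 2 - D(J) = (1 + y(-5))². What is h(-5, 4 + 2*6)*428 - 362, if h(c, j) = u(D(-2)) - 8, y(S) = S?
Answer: 163990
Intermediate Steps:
D(J) = -14 (D(J) = 2 - (1 - 5)² = 2 - 1*(-4)² = 2 - 1*16 = 2 - 16 = -14)
u(U) = 2*U² (u(U) = (2*U)*U = 2*U²)
h(c, j) = 384 (h(c, j) = 2*(-14)² - 8 = 2*196 - 8 = 392 - 8 = 384)
h(-5, 4 + 2*6)*428 - 362 = 384*428 - 362 = 164352 - 362 = 163990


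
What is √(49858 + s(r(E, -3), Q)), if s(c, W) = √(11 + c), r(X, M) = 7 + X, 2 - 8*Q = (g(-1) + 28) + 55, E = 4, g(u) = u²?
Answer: √(49858 + √22) ≈ 223.30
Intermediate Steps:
Q = -41/4 (Q = ¼ - (((-1)² + 28) + 55)/8 = ¼ - ((1 + 28) + 55)/8 = ¼ - (29 + 55)/8 = ¼ - ⅛*84 = ¼ - 21/2 = -41/4 ≈ -10.250)
√(49858 + s(r(E, -3), Q)) = √(49858 + √(11 + (7 + 4))) = √(49858 + √(11 + 11)) = √(49858 + √22)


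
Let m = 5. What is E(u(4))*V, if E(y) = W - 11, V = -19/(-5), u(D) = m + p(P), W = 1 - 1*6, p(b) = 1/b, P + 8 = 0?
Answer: -304/5 ≈ -60.800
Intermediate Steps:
P = -8 (P = -8 + 0 = -8)
W = -5 (W = 1 - 6 = -5)
u(D) = 39/8 (u(D) = 5 + 1/(-8) = 5 - ⅛ = 39/8)
V = 19/5 (V = -19*(-⅕) = 19/5 ≈ 3.8000)
E(y) = -16 (E(y) = -5 - 11 = -16)
E(u(4))*V = -16*19/5 = -304/5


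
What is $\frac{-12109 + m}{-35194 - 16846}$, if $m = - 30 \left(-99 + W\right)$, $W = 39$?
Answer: $\frac{10309}{52040} \approx 0.1981$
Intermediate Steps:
$m = 1800$ ($m = - 30 \left(-99 + 39\right) = \left(-30\right) \left(-60\right) = 1800$)
$\frac{-12109 + m}{-35194 - 16846} = \frac{-12109 + 1800}{-35194 - 16846} = - \frac{10309}{-35194 - 16846} = - \frac{10309}{-52040} = \left(-10309\right) \left(- \frac{1}{52040}\right) = \frac{10309}{52040}$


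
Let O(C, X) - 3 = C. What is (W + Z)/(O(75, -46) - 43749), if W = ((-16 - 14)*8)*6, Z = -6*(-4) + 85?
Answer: 1331/43671 ≈ 0.030478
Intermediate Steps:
Z = 109 (Z = 24 + 85 = 109)
O(C, X) = 3 + C
W = -1440 (W = -30*8*6 = -240*6 = -1440)
(W + Z)/(O(75, -46) - 43749) = (-1440 + 109)/((3 + 75) - 43749) = -1331/(78 - 43749) = -1331/(-43671) = -1331*(-1/43671) = 1331/43671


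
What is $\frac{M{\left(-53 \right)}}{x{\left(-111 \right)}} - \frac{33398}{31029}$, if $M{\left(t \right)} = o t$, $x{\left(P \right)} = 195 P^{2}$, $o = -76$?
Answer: $- \frac{26705627666}{24850040085} \approx -1.0747$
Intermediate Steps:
$M{\left(t \right)} = - 76 t$
$\frac{M{\left(-53 \right)}}{x{\left(-111 \right)}} - \frac{33398}{31029} = \frac{\left(-76\right) \left(-53\right)}{195 \left(-111\right)^{2}} - \frac{33398}{31029} = \frac{4028}{195 \cdot 12321} - \frac{33398}{31029} = \frac{4028}{2402595} - \frac{33398}{31029} = - \frac{26705627666}{24850040085}$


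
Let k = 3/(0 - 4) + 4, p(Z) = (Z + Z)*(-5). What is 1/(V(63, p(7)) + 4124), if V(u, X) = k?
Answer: 4/16509 ≈ 0.00024229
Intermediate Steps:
p(Z) = -10*Z (p(Z) = (2*Z)*(-5) = -10*Z)
k = 13/4 (k = 3/(-4) + 4 = 3*(-1/4) + 4 = -3/4 + 4 = 13/4 ≈ 3.2500)
V(u, X) = 13/4
1/(V(63, p(7)) + 4124) = 1/(13/4 + 4124) = 1/(16509/4) = 4/16509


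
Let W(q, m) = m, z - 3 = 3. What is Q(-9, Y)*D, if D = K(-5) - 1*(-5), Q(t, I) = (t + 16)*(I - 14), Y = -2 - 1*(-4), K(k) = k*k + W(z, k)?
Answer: -2100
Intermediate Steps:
z = 6 (z = 3 + 3 = 6)
K(k) = k + k² (K(k) = k*k + k = k² + k = k + k²)
Y = 2 (Y = -2 + 4 = 2)
Q(t, I) = (-14 + I)*(16 + t) (Q(t, I) = (16 + t)*(-14 + I) = (-14 + I)*(16 + t))
D = 25 (D = -5*(1 - 5) - 1*(-5) = -5*(-4) + 5 = 20 + 5 = 25)
Q(-9, Y)*D = (-224 - 14*(-9) + 16*2 + 2*(-9))*25 = (-224 + 126 + 32 - 18)*25 = -84*25 = -2100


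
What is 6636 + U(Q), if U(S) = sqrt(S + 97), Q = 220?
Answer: 6636 + sqrt(317) ≈ 6653.8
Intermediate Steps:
U(S) = sqrt(97 + S)
6636 + U(Q) = 6636 + sqrt(97 + 220) = 6636 + sqrt(317)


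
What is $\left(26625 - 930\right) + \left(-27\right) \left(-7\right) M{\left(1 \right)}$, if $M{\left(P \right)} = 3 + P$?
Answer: $26451$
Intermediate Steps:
$\left(26625 - 930\right) + \left(-27\right) \left(-7\right) M{\left(1 \right)} = \left(26625 - 930\right) + \left(-27\right) \left(-7\right) \left(3 + 1\right) = 25695 + 189 \cdot 4 = 25695 + 756 = 26451$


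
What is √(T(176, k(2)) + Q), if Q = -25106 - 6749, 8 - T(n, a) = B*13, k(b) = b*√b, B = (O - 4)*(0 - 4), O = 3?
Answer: 7*I*√651 ≈ 178.6*I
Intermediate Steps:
B = 4 (B = (3 - 4)*(0 - 4) = -1*(-4) = 4)
k(b) = b^(3/2)
T(n, a) = -44 (T(n, a) = 8 - 4*13 = 8 - 1*52 = 8 - 52 = -44)
Q = -31855
√(T(176, k(2)) + Q) = √(-44 - 31855) = √(-31899) = 7*I*√651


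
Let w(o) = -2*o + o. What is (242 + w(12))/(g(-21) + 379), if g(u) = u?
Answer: 115/179 ≈ 0.64246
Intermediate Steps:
w(o) = -o
(242 + w(12))/(g(-21) + 379) = (242 - 1*12)/(-21 + 379) = (242 - 12)/358 = 230*(1/358) = 115/179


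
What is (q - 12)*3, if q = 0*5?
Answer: -36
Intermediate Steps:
q = 0
(q - 12)*3 = (0 - 12)*3 = -12*3 = -36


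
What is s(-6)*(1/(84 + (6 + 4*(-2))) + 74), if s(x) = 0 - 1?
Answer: -6069/82 ≈ -74.012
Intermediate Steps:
s(x) = -1
s(-6)*(1/(84 + (6 + 4*(-2))) + 74) = -(1/(84 + (6 + 4*(-2))) + 74) = -(1/(84 + (6 - 8)) + 74) = -(1/(84 - 2) + 74) = -(1/82 + 74) = -1*6069/82 = -6069/82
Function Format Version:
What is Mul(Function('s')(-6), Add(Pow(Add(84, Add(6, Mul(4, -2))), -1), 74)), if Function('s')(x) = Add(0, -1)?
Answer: Rational(-6069, 82) ≈ -74.012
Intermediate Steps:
Function('s')(x) = -1
Mul(Function('s')(-6), Add(Pow(Add(84, Add(6, Mul(4, -2))), -1), 74)) = Mul(-1, Add(Pow(Add(84, Add(6, Mul(4, -2))), -1), 74)) = Mul(-1, Add(Pow(Add(84, Add(6, -8)), -1), 74)) = Mul(-1, Add(Pow(Add(84, -2), -1), 74)) = Mul(-1, Add(Pow(82, -1), 74)) = Mul(-1, Add(Rational(1, 82), 74)) = Mul(-1, Rational(6069, 82)) = Rational(-6069, 82)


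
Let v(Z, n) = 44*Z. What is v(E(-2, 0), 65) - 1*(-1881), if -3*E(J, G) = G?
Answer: 1881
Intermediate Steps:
E(J, G) = -G/3
v(E(-2, 0), 65) - 1*(-1881) = 44*(-1/3*0) - 1*(-1881) = 44*0 + 1881 = 0 + 1881 = 1881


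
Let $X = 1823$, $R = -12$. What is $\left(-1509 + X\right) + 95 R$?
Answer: $-826$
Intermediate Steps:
$\left(-1509 + X\right) + 95 R = \left(-1509 + 1823\right) + 95 \left(-12\right) = 314 - 1140 = -826$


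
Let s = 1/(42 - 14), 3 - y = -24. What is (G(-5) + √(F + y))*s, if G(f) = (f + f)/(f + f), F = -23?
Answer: 3/28 ≈ 0.10714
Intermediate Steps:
y = 27 (y = 3 - 1*(-24) = 3 + 24 = 27)
G(f) = 1 (G(f) = (2*f)/((2*f)) = (2*f)*(1/(2*f)) = 1)
s = 1/28 ≈ 0.035714
(G(-5) + √(F + y))*s = (1 + √(-23 + 27))*(1/28) = (1 + √4)*(1/28) = (1 + 2)*(1/28) = 3*(1/28) = 3/28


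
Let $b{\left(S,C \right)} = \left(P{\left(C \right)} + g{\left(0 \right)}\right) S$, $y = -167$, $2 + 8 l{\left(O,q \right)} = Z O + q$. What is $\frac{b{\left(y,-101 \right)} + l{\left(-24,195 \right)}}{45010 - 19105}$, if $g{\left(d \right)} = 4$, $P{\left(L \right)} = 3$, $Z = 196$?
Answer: $- \frac{4621}{69080} \approx -0.066893$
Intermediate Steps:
$l{\left(O,q \right)} = - \frac{1}{4} + \frac{q}{8} + \frac{49 O}{2}$ ($l{\left(O,q \right)} = - \frac{1}{4} + \frac{196 O + q}{8} = - \frac{1}{4} + \frac{q + 196 O}{8} = - \frac{1}{4} + \left(\frac{q}{8} + \frac{49 O}{2}\right) = - \frac{1}{4} + \frac{q}{8} + \frac{49 O}{2}$)
$b{\left(S,C \right)} = 7 S$ ($b{\left(S,C \right)} = \left(3 + 4\right) S = 7 S$)
$\frac{b{\left(y,-101 \right)} + l{\left(-24,195 \right)}}{45010 - 19105} = \frac{7 \left(-167\right) + \left(- \frac{1}{4} + \frac{1}{8} \cdot 195 + \frac{49}{2} \left(-24\right)\right)}{45010 - 19105} = \frac{-1169 - \frac{4511}{8}}{25905} = \left(-1169 - \frac{4511}{8}\right) \frac{1}{25905} = \left(- \frac{13863}{8}\right) \frac{1}{25905} = - \frac{4621}{69080}$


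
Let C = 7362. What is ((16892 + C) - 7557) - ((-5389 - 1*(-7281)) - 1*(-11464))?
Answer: 3341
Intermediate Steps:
((16892 + C) - 7557) - ((-5389 - 1*(-7281)) - 1*(-11464)) = ((16892 + 7362) - 7557) - ((-5389 - 1*(-7281)) - 1*(-11464)) = (24254 - 7557) - ((-5389 + 7281) + 11464) = 16697 - (1892 + 11464) = 16697 - 1*13356 = 16697 - 13356 = 3341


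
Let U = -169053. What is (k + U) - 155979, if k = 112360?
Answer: -212672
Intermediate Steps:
(k + U) - 155979 = (112360 - 169053) - 155979 = -56693 - 155979 = -212672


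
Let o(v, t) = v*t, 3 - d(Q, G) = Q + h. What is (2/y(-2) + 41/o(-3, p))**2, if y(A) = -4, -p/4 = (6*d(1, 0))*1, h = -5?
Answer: 44521/254016 ≈ 0.17527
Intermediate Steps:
d(Q, G) = 8 - Q (d(Q, G) = 3 - (Q - 5) = 3 - (-5 + Q) = 3 + (5 - Q) = 8 - Q)
p = -168 (p = -4*6*(8 - 1*1) = -4*6*(8 - 1) = -4*6*7 = -168 ≈ -168.00)
o(v, t) = t*v
(2/y(-2) + 41/o(-3, p))**2 = (2/(-4) + 41/((-168*(-3))))**2 = (2*(-1/4) + 41/504)**2 = (-1/2 + 41*(1/504))**2 = (-1/2 + 41/504)**2 = (-211/504)**2 = 44521/254016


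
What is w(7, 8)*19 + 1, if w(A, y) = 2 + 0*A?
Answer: 39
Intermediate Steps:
w(A, y) = 2 (w(A, y) = 2 + 0 = 2)
w(7, 8)*19 + 1 = 2*19 + 1 = 38 + 1 = 39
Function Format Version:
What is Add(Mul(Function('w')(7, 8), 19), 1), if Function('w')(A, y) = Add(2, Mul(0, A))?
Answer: 39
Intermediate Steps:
Function('w')(A, y) = 2 (Function('w')(A, y) = Add(2, 0) = 2)
Add(Mul(Function('w')(7, 8), 19), 1) = Add(Mul(2, 19), 1) = Add(38, 1) = 39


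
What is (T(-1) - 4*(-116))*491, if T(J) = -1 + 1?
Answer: 227824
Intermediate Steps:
T(J) = 0
(T(-1) - 4*(-116))*491 = (0 - 4*(-116))*491 = (0 + 464)*491 = 464*491 = 227824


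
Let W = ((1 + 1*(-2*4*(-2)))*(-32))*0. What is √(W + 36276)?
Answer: 2*√9069 ≈ 190.46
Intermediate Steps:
W = 0 (W = ((1 + 1*(-8*(-2)))*(-32))*0 = ((1 + 1*16)*(-32))*0 = ((1 + 16)*(-32))*0 = (17*(-32))*0 = -544*0 = 0)
√(W + 36276) = √(0 + 36276) = √36276 = 2*√9069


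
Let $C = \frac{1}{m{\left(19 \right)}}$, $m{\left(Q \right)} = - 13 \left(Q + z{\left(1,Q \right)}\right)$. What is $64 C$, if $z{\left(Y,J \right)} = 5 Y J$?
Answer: $- \frac{32}{741} \approx -0.043185$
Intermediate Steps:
$z{\left(Y,J \right)} = 5 J Y$
$m{\left(Q \right)} = - 78 Q$ ($m{\left(Q \right)} = - 13 \left(Q + 5 Q 1\right) = - 13 \left(Q + 5 Q\right) = - 13 \cdot 6 Q = - 78 Q$)
$C = - \frac{1}{1482}$ ($C = \frac{1}{\left(-78\right) 19} = \frac{1}{-1482} = - \frac{1}{1482} \approx -0.00067476$)
$64 C = 64 \left(- \frac{1}{1482}\right) = - \frac{32}{741}$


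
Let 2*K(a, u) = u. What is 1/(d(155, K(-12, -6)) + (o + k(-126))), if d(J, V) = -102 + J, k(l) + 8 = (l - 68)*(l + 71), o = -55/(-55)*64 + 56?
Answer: 1/10835 ≈ 9.2293e-5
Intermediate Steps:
K(a, u) = u/2
o = 120 (o = -55*(-1/55)*64 + 56 = 1*64 + 56 = 64 + 56 = 120)
k(l) = -8 + (-68 + l)*(71 + l) (k(l) = -8 + (l - 68)*(l + 71) = -8 + (-68 + l)*(71 + l))
1/(d(155, K(-12, -6)) + (o + k(-126))) = 1/((-102 + 155) + (120 + (-4836 + (-126)**2 + 3*(-126)))) = 1/(53 + (120 + (-4836 + 15876 - 378))) = 1/(53 + (120 + 10662)) = 1/(53 + 10782) = 1/10835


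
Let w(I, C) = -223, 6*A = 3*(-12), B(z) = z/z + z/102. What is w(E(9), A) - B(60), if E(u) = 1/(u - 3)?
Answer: -3818/17 ≈ -224.59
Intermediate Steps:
B(z) = 1 + z/102 (B(z) = 1 + z*(1/102) = 1 + z/102)
E(u) = 1/(-3 + u)
A = -6 (A = (3*(-12))/6 = (1/6)*(-36) = -6)
w(E(9), A) - B(60) = -223 - (1 + (1/102)*60) = -223 - (1 + 10/17) = -223 - 1*27/17 = -223 - 27/17 = -3818/17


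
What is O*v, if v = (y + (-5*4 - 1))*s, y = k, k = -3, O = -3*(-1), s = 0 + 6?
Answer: -432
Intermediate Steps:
s = 6
O = 3
y = -3
v = -144 (v = (-3 + (-5*4 - 1))*6 = (-3 + (-20 - 1))*6 = (-3 - 21)*6 = -24*6 = -144)
O*v = 3*(-144) = -432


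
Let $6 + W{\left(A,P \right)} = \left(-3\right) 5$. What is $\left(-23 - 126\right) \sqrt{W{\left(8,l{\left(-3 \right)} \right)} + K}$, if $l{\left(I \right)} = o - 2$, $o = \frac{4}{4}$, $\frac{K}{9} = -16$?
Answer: $- 149 i \sqrt{165} \approx - 1913.9 i$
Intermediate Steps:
$K = -144$ ($K = 9 \left(-16\right) = -144$)
$o = 1$ ($o = 4 \cdot \frac{1}{4} = 1$)
$l{\left(I \right)} = -1$ ($l{\left(I \right)} = 1 - 2 = -1$)
$W{\left(A,P \right)} = -21$ ($W{\left(A,P \right)} = -6 - 15 = -21$)
$\left(-23 - 126\right) \sqrt{W{\left(8,l{\left(-3 \right)} \right)} + K} = \left(-23 - 126\right) \sqrt{-21 - 144} = - 149 \sqrt{-165} = - 149 i \sqrt{165}$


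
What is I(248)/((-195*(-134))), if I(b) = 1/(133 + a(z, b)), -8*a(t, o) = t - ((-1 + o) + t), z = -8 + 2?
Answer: 4/17128215 ≈ 2.3353e-7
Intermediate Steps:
z = -6
a(t, o) = -⅛ + o/8 (a(t, o) = -(t - ((-1 + o) + t))/8 = -(t - (-1 + o + t))/8 = -(t + (1 - o - t))/8 = -(1 - o)/8 = -⅛ + o/8)
I(b) = 1/(1063/8 + b/8) (I(b) = 1/(133 + (-⅛ + b/8)) = 1/(1063/8 + b/8))
I(248)/((-195*(-134))) = (8/(1063 + 248))/((-195*(-134))) = (8/1311)/26130 = (8*(1/1311))*(1/26130) = (8/1311)*(1/26130) = 4/17128215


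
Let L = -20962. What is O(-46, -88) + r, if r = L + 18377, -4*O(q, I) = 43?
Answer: -10383/4 ≈ -2595.8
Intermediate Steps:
O(q, I) = -43/4 (O(q, I) = -¼*43 = -43/4)
r = -2585 (r = -20962 + 18377 = -2585)
O(-46, -88) + r = -43/4 - 2585 = -10383/4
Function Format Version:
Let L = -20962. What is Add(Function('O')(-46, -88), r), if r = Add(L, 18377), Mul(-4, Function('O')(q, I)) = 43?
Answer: Rational(-10383, 4) ≈ -2595.8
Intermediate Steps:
Function('O')(q, I) = Rational(-43, 4) (Function('O')(q, I) = Mul(Rational(-1, 4), 43) = Rational(-43, 4))
r = -2585 (r = Add(-20962, 18377) = -2585)
Add(Function('O')(-46, -88), r) = Add(Rational(-43, 4), -2585) = Rational(-10383, 4)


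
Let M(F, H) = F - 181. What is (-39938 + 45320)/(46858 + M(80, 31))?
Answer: 5382/46757 ≈ 0.11511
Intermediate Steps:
M(F, H) = -181 + F
(-39938 + 45320)/(46858 + M(80, 31)) = (-39938 + 45320)/(46858 + (-181 + 80)) = 5382/(46858 - 101) = 5382/46757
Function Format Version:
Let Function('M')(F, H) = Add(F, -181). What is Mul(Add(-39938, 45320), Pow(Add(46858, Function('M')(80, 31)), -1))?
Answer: Rational(5382, 46757) ≈ 0.11511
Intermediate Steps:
Function('M')(F, H) = Add(-181, F)
Mul(Add(-39938, 45320), Pow(Add(46858, Function('M')(80, 31)), -1)) = Mul(Add(-39938, 45320), Pow(Add(46858, Add(-181, 80)), -1)) = Mul(5382, Pow(Add(46858, -101), -1)) = Mul(5382, Pow(46757, -1)) = Mul(5382, Rational(1, 46757)) = Rational(5382, 46757)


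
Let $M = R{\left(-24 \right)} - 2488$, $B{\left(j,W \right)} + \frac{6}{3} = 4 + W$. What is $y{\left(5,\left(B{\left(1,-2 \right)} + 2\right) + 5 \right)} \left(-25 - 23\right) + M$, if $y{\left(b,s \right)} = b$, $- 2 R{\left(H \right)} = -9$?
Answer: $- \frac{5447}{2} \approx -2723.5$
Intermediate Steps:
$R{\left(H \right)} = \frac{9}{2}$ ($R{\left(H \right)} = \left(- \frac{1}{2}\right) \left(-9\right) = \frac{9}{2}$)
$B{\left(j,W \right)} = 2 + W$ ($B{\left(j,W \right)} = -2 + \left(4 + W\right) = 2 + W$)
$M = - \frac{4967}{2}$ ($M = \frac{9}{2} - 2488 = - \frac{4967}{2} \approx -2483.5$)
$y{\left(5,\left(B{\left(1,-2 \right)} + 2\right) + 5 \right)} \left(-25 - 23\right) + M = 5 \left(-25 - 23\right) - \frac{4967}{2} = 5 \left(-48\right) - \frac{4967}{2} = -240 - \frac{4967}{2} = - \frac{5447}{2}$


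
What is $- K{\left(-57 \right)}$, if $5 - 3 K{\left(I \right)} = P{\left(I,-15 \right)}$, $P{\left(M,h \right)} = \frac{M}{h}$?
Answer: $- \frac{2}{5} \approx -0.4$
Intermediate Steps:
$K{\left(I \right)} = \frac{5}{3} + \frac{I}{45}$ ($K{\left(I \right)} = \frac{5}{3} - \frac{I \frac{1}{-15}}{3} = \frac{5}{3} - \frac{I \left(- \frac{1}{15}\right)}{3} = \frac{5}{3} - \frac{\left(- \frac{1}{15}\right) I}{3} = \frac{5}{3} + \frac{I}{45}$)
$- K{\left(-57 \right)} = - (\frac{5}{3} + \frac{1}{45} \left(-57\right)) = - (\frac{5}{3} - \frac{19}{15}) = \left(-1\right) \frac{2}{5} = - \frac{2}{5}$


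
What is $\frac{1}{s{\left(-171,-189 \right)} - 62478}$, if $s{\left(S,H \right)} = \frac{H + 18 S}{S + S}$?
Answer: $- \frac{38}{2373801} \approx -1.6008 \cdot 10^{-5}$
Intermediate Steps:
$s{\left(S,H \right)} = \frac{H + 18 S}{2 S}$
$\frac{1}{s{\left(-171,-189 \right)} - 62478} = \frac{1}{\left(9 + \frac{1}{2} \left(-189\right) \frac{1}{-171}\right) - 62478} = \frac{1}{\left(9 + \frac{1}{2} \left(-189\right) \left(- \frac{1}{171}\right)\right) - 62478} = \frac{1}{\left(9 + \frac{21}{38}\right) - 62478} = \frac{1}{\frac{363}{38} - 62478} = \frac{1}{- \frac{2373801}{38}} = - \frac{38}{2373801}$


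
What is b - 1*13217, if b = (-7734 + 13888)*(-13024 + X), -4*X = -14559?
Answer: -115527783/2 ≈ -5.7764e+7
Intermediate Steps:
X = 14559/4 (X = -¼*(-14559) = 14559/4 ≈ 3639.8)
b = -115501349/2 (b = (-7734 + 13888)*(-13024 + 14559/4) = 6154*(-37537/4) = -115501349/2 ≈ -5.7751e+7)
b - 1*13217 = -115501349/2 - 1*13217 = -115501349/2 - 13217 = -115527783/2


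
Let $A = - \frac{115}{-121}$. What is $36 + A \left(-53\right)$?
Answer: $- \frac{1739}{121} \approx -14.372$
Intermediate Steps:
$A = \frac{115}{121}$ ($A = \left(-115\right) \left(- \frac{1}{121}\right) = \frac{115}{121} \approx 0.95041$)
$36 + A \left(-53\right) = 36 + \frac{115}{121} \left(-53\right) = 36 - \frac{6095}{121} = - \frac{1739}{121}$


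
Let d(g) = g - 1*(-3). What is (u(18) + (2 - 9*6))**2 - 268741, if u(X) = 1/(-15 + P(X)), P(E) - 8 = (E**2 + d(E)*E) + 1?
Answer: -128872651775/484416 ≈ -2.6604e+5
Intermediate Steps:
d(g) = 3 + g (d(g) = g + 3 = 3 + g)
P(E) = 9 + E**2 + E*(3 + E) (P(E) = 8 + ((E**2 + (3 + E)*E) + 1) = 8 + ((E**2 + E*(3 + E)) + 1) = 8 + (1 + E**2 + E*(3 + E)) = 9 + E**2 + E*(3 + E))
u(X) = 1/(-6 + X**2 + X*(3 + X)) (u(X) = 1/(-15 + (9 + X**2 + X*(3 + X))) = 1/(-6 + X**2 + X*(3 + X)))
(u(18) + (2 - 9*6))**2 - 268741 = (1/(-6 + 18**2 + 18*(3 + 18)) + (2 - 9*6))**2 - 268741 = (1/(-6 + 324 + 18*21) + (2 - 54))**2 - 268741 = (1/(-6 + 324 + 378) - 52)**2 - 268741 = (1/696 - 52)**2 - 268741 = (-36191/696)**2 - 268741 = 1309788481/484416 - 268741 = -128872651775/484416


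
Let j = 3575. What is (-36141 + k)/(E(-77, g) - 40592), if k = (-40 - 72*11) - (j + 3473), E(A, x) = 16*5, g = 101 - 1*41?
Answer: 44021/40512 ≈ 1.0866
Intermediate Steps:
g = 60 (g = 101 - 41 = 60)
E(A, x) = 80
k = -7880 (k = (-40 - 72*11) - (3575 + 3473) = (-40 - 792) - 1*7048 = -832 - 7048 = -7880)
(-36141 + k)/(E(-77, g) - 40592) = (-36141 - 7880)/(80 - 40592) = -44021/(-40512) = -44021*(-1/40512) = 44021/40512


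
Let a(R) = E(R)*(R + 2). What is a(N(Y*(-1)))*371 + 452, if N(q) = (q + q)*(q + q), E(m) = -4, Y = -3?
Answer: -55940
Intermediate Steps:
N(q) = 4*q² (N(q) = (2*q)*(2*q) = 4*q²)
a(R) = -8 - 4*R (a(R) = -4*(R + 2) = -4*(2 + R) = -8 - 4*R)
a(N(Y*(-1)))*371 + 452 = (-8 - 16*(-3*(-1))²)*371 + 452 = (-8 - 16*3²)*371 + 452 = (-8 - 16*9)*371 + 452 = (-8 - 4*36)*371 + 452 = (-8 - 144)*371 + 452 = -152*371 + 452 = -56392 + 452 = -55940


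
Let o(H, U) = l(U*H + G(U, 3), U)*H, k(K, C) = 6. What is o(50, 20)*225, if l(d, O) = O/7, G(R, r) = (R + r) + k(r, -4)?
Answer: 225000/7 ≈ 32143.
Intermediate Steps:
G(R, r) = 6 + R + r (G(R, r) = (R + r) + 6 = 6 + R + r)
l(d, O) = O/7 (l(d, O) = O*(⅐) = O/7)
o(H, U) = H*U/7 (o(H, U) = (U/7)*H = H*U/7)
o(50, 20)*225 = ((⅐)*50*20)*225 = (1000/7)*225 = 225000/7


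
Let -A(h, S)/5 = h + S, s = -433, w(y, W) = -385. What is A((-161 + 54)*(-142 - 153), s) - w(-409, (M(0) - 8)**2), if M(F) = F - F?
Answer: -155275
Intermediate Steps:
M(F) = 0
A(h, S) = -5*S - 5*h (A(h, S) = -5*(h + S) = -5*(S + h) = -5*S - 5*h)
A((-161 + 54)*(-142 - 153), s) - w(-409, (M(0) - 8)**2) = (-5*(-433) - 5*(-161 + 54)*(-142 - 153)) - 1*(-385) = (2165 - (-535)*(-295)) + 385 = (2165 - 5*31565) + 385 = (2165 - 157825) + 385 = -155660 + 385 = -155275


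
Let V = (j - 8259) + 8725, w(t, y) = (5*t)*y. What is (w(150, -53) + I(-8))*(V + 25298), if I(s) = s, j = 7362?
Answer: -1317023508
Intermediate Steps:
w(t, y) = 5*t*y
V = 7828 (V = (7362 - 8259) + 8725 = -897 + 8725 = 7828)
(w(150, -53) + I(-8))*(V + 25298) = (5*150*(-53) - 8)*(7828 + 25298) = (-39750 - 8)*33126 = -39758*33126 = -1317023508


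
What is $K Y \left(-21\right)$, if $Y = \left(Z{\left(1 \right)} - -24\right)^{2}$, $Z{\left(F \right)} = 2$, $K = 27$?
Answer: $-383292$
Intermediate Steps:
$Y = 676$ ($Y = \left(2 - -24\right)^{2} = \left(2 + \left(25 - 1\right)\right)^{2} = \left(2 + 24\right)^{2} = 26^{2} = 676$)
$K Y \left(-21\right) = 27 \cdot 676 \left(-21\right) = 18252 \left(-21\right) = -383292$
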